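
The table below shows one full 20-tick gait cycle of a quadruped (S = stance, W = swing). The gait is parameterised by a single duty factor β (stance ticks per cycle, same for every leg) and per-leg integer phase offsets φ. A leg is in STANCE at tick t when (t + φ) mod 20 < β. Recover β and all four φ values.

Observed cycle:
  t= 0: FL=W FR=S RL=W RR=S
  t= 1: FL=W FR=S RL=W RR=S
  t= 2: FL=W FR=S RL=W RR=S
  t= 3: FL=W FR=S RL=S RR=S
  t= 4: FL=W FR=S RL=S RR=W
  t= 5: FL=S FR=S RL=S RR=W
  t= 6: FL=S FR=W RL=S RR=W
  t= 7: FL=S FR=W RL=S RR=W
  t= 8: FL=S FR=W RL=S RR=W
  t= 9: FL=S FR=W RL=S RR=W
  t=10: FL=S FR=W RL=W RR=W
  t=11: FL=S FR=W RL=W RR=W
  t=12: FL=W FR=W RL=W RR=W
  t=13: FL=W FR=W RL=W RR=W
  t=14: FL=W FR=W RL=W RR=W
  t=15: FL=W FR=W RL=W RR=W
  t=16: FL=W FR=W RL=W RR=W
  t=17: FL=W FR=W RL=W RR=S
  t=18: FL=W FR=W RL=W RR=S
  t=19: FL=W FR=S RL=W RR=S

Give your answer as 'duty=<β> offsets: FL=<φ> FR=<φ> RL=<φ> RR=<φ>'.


duty β = stance ticks per leg = 7
FL: stance ticks = 7; W→S at t=5 → φ=15
FR: stance ticks = 7; W→S at t=19 → φ=1
RL: stance ticks = 7; W→S at t=3 → φ=17
RR: stance ticks = 7; W→S at t=17 → φ=3

duty=7 offsets: FL=15 FR=1 RL=17 RR=3


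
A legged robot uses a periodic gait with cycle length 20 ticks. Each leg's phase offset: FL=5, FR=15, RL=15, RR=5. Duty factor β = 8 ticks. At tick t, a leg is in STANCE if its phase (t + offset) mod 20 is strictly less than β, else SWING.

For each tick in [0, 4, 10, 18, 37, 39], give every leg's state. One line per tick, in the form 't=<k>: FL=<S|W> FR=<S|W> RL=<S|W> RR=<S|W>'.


t=0: phase=(5,15,15,5) vs β=8 → FL=S FR=W RL=W RR=S
t=4: phase=(9,19,19,9) vs β=8 → FL=W FR=W RL=W RR=W
t=10: phase=(15,5,5,15) vs β=8 → FL=W FR=S RL=S RR=W
t=18: phase=(3,13,13,3) vs β=8 → FL=S FR=W RL=W RR=S
t=37: phase=(2,12,12,2) vs β=8 → FL=S FR=W RL=W RR=S
t=39: phase=(4,14,14,4) vs β=8 → FL=S FR=W RL=W RR=S

t=0: FL=S FR=W RL=W RR=S
t=4: FL=W FR=W RL=W RR=W
t=10: FL=W FR=S RL=S RR=W
t=18: FL=S FR=W RL=W RR=S
t=37: FL=S FR=W RL=W RR=S
t=39: FL=S FR=W RL=W RR=S


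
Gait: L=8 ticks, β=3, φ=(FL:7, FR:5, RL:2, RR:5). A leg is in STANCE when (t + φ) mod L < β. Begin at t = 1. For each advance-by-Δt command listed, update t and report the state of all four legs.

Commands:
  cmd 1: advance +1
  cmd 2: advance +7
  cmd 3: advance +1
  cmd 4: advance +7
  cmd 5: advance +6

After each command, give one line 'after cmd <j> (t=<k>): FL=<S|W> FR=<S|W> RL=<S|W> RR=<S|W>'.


after cmd 1 (t=2): FL=S FR=W RL=W RR=W
after cmd 2 (t=9): FL=S FR=W RL=W RR=W
after cmd 3 (t=10): FL=S FR=W RL=W RR=W
after cmd 4 (t=17): FL=S FR=W RL=W RR=W
after cmd 5 (t=23): FL=W FR=W RL=S RR=W

start t=1: FL=S FR=W RL=W RR=W
cmd 1: advance +1 → t=2, phase=(1,7,4,7) → FL=S FR=W RL=W RR=W
cmd 2: advance +7 → t=9, phase=(0,6,3,6) → FL=S FR=W RL=W RR=W
cmd 3: advance +1 → t=10, phase=(1,7,4,7) → FL=S FR=W RL=W RR=W
cmd 4: advance +7 → t=17, phase=(0,6,3,6) → FL=S FR=W RL=W RR=W
cmd 5: advance +6 → t=23, phase=(6,4,1,4) → FL=W FR=W RL=S RR=W


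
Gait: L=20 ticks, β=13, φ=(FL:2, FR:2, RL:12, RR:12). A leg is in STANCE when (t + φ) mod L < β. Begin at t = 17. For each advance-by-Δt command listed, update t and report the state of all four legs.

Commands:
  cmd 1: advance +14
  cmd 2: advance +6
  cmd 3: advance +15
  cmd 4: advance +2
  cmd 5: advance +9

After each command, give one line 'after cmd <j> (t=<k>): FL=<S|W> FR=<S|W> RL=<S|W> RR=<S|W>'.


after cmd 1 (t=31): FL=W FR=W RL=S RR=S
after cmd 2 (t=37): FL=W FR=W RL=S RR=S
after cmd 3 (t=52): FL=W FR=W RL=S RR=S
after cmd 4 (t=54): FL=W FR=W RL=S RR=S
after cmd 5 (t=63): FL=S FR=S RL=W RR=W

start t=17: FL=W FR=W RL=S RR=S
cmd 1: advance +14 → t=31, phase=(13,13,3,3) → FL=W FR=W RL=S RR=S
cmd 2: advance +6 → t=37, phase=(19,19,9,9) → FL=W FR=W RL=S RR=S
cmd 3: advance +15 → t=52, phase=(14,14,4,4) → FL=W FR=W RL=S RR=S
cmd 4: advance +2 → t=54, phase=(16,16,6,6) → FL=W FR=W RL=S RR=S
cmd 5: advance +9 → t=63, phase=(5,5,15,15) → FL=S FR=S RL=W RR=W


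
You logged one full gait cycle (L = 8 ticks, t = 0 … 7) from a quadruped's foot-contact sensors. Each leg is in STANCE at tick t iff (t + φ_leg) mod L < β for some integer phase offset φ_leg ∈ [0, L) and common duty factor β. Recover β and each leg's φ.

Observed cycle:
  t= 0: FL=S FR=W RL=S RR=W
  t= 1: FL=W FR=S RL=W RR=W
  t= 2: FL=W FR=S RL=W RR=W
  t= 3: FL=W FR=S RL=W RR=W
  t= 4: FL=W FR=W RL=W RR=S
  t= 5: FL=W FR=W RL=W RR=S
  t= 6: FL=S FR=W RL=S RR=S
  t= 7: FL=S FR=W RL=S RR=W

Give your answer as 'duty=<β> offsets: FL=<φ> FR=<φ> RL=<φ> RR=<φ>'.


duty=3 offsets: FL=2 FR=7 RL=2 RR=4

duty β = stance ticks per leg = 3
FL: stance ticks = 3; W→S at t=6 → φ=2
FR: stance ticks = 3; W→S at t=1 → φ=7
RL: stance ticks = 3; W→S at t=6 → φ=2
RR: stance ticks = 3; W→S at t=4 → φ=4


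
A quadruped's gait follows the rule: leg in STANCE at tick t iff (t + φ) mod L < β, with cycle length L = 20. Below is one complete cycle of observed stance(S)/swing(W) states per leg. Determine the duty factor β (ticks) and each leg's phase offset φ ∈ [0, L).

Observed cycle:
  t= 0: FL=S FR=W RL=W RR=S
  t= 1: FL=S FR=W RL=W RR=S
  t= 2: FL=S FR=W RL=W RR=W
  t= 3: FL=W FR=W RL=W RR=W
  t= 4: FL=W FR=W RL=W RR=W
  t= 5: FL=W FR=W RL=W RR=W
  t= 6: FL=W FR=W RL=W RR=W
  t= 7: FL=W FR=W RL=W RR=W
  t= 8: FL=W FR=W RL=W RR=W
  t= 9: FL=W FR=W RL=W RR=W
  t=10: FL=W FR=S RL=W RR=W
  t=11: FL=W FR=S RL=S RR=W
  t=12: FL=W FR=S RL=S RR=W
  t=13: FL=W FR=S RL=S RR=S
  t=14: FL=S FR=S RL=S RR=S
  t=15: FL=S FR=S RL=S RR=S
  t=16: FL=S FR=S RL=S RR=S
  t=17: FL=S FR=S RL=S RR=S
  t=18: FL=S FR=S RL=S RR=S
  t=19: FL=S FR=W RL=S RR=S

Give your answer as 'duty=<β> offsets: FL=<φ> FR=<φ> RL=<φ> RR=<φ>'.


duty β = stance ticks per leg = 9
FL: stance ticks = 9; W→S at t=14 → φ=6
FR: stance ticks = 9; W→S at t=10 → φ=10
RL: stance ticks = 9; W→S at t=11 → φ=9
RR: stance ticks = 9; W→S at t=13 → φ=7

duty=9 offsets: FL=6 FR=10 RL=9 RR=7


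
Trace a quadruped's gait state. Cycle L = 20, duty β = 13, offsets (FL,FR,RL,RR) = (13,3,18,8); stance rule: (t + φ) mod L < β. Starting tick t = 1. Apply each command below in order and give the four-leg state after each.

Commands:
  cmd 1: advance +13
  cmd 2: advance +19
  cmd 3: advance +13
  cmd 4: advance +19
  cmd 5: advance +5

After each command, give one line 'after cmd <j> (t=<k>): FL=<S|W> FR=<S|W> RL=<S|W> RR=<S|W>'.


after cmd 1 (t=14): FL=S FR=W RL=S RR=S
after cmd 2 (t=33): FL=S FR=W RL=S RR=S
after cmd 3 (t=46): FL=W FR=S RL=S RR=W
after cmd 4 (t=65): FL=W FR=S RL=S RR=W
after cmd 5 (t=70): FL=S FR=W RL=S RR=W

start t=1: FL=W FR=S RL=W RR=S
cmd 1: advance +13 → t=14, phase=(7,17,12,2) → FL=S FR=W RL=S RR=S
cmd 2: advance +19 → t=33, phase=(6,16,11,1) → FL=S FR=W RL=S RR=S
cmd 3: advance +13 → t=46, phase=(19,9,4,14) → FL=W FR=S RL=S RR=W
cmd 4: advance +19 → t=65, phase=(18,8,3,13) → FL=W FR=S RL=S RR=W
cmd 5: advance +5 → t=70, phase=(3,13,8,18) → FL=S FR=W RL=S RR=W


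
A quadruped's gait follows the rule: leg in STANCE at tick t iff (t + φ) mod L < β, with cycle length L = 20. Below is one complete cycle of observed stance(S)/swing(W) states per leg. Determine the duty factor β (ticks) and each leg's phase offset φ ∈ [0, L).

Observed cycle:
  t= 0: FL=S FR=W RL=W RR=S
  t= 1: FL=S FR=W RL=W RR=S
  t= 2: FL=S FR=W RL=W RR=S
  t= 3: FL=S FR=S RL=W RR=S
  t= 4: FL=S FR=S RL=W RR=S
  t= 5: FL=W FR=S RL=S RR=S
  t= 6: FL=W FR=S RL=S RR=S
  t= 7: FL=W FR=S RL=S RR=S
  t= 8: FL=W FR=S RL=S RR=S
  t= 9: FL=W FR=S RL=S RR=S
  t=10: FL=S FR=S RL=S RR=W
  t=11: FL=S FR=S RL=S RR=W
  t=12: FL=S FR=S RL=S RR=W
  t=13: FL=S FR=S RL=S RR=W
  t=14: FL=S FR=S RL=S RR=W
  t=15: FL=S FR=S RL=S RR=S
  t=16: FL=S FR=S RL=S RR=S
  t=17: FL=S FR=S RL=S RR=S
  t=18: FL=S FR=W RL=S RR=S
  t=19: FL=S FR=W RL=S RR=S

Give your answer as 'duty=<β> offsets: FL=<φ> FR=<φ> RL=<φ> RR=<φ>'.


duty=15 offsets: FL=10 FR=17 RL=15 RR=5

duty β = stance ticks per leg = 15
FL: stance ticks = 15; W→S at t=10 → φ=10
FR: stance ticks = 15; W→S at t=3 → φ=17
RL: stance ticks = 15; W→S at t=5 → φ=15
RR: stance ticks = 15; W→S at t=15 → φ=5


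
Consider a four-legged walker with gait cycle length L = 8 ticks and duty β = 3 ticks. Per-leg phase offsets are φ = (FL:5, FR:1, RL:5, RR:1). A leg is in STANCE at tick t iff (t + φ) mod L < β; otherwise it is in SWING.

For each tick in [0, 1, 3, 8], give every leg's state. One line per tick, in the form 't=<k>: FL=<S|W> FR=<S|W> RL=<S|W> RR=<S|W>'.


t=0: FL=W FR=S RL=W RR=S
t=1: FL=W FR=S RL=W RR=S
t=3: FL=S FR=W RL=S RR=W
t=8: FL=W FR=S RL=W RR=S

t=0: phase=(5,1,5,1) vs β=3 → FL=W FR=S RL=W RR=S
t=1: phase=(6,2,6,2) vs β=3 → FL=W FR=S RL=W RR=S
t=3: phase=(0,4,0,4) vs β=3 → FL=S FR=W RL=S RR=W
t=8: phase=(5,1,5,1) vs β=3 → FL=W FR=S RL=W RR=S


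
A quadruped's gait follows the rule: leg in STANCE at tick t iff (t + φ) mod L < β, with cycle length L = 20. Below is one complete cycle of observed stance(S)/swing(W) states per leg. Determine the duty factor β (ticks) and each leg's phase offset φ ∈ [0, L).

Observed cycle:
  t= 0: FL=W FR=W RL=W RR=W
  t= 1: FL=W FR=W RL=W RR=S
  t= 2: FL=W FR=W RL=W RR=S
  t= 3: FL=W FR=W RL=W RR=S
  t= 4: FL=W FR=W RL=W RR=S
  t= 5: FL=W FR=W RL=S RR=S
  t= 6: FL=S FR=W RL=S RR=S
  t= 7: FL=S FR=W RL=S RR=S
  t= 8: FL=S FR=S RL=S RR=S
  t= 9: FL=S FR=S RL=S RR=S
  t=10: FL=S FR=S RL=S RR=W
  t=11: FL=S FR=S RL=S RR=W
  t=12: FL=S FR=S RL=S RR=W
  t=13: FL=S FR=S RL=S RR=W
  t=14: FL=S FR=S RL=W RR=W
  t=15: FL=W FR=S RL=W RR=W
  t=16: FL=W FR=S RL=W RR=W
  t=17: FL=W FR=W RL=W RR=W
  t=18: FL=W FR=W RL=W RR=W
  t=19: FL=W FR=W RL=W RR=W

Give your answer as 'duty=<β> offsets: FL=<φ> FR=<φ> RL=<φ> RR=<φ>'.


duty β = stance ticks per leg = 9
FL: stance ticks = 9; W→S at t=6 → φ=14
FR: stance ticks = 9; W→S at t=8 → φ=12
RL: stance ticks = 9; W→S at t=5 → φ=15
RR: stance ticks = 9; W→S at t=1 → φ=19

duty=9 offsets: FL=14 FR=12 RL=15 RR=19


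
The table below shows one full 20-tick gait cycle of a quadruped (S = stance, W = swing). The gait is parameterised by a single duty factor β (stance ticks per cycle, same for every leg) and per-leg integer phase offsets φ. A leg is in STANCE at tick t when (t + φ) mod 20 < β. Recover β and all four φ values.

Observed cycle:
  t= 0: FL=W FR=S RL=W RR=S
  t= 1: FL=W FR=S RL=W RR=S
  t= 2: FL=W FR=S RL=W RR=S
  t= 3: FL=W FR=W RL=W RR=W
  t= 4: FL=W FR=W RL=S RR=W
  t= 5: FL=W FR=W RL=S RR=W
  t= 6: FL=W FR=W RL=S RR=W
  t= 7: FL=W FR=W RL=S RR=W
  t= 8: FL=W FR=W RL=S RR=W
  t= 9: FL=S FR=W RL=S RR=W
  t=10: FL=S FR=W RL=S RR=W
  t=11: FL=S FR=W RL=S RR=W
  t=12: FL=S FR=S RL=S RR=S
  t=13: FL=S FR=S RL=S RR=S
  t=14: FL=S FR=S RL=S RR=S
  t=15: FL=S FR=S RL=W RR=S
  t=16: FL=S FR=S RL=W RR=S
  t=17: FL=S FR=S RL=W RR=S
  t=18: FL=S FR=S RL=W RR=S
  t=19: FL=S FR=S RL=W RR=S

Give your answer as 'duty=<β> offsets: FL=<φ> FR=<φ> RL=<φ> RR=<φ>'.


duty=11 offsets: FL=11 FR=8 RL=16 RR=8

duty β = stance ticks per leg = 11
FL: stance ticks = 11; W→S at t=9 → φ=11
FR: stance ticks = 11; W→S at t=12 → φ=8
RL: stance ticks = 11; W→S at t=4 → φ=16
RR: stance ticks = 11; W→S at t=12 → φ=8


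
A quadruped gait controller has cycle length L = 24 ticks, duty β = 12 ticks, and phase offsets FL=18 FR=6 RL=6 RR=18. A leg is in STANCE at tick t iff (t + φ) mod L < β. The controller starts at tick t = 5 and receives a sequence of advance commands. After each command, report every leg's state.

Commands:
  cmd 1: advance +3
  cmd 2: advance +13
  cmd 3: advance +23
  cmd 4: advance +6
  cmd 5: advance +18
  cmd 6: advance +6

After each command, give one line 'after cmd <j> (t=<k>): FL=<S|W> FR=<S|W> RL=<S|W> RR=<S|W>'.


start t=5: FL=W FR=S RL=S RR=W
cmd 1: advance +3 → t=8, phase=(2,14,14,2) → FL=S FR=W RL=W RR=S
cmd 2: advance +13 → t=21, phase=(15,3,3,15) → FL=W FR=S RL=S RR=W
cmd 3: advance +23 → t=44, phase=(14,2,2,14) → FL=W FR=S RL=S RR=W
cmd 4: advance +6 → t=50, phase=(20,8,8,20) → FL=W FR=S RL=S RR=W
cmd 5: advance +18 → t=68, phase=(14,2,2,14) → FL=W FR=S RL=S RR=W
cmd 6: advance +6 → t=74, phase=(20,8,8,20) → FL=W FR=S RL=S RR=W

after cmd 1 (t=8): FL=S FR=W RL=W RR=S
after cmd 2 (t=21): FL=W FR=S RL=S RR=W
after cmd 3 (t=44): FL=W FR=S RL=S RR=W
after cmd 4 (t=50): FL=W FR=S RL=S RR=W
after cmd 5 (t=68): FL=W FR=S RL=S RR=W
after cmd 6 (t=74): FL=W FR=S RL=S RR=W


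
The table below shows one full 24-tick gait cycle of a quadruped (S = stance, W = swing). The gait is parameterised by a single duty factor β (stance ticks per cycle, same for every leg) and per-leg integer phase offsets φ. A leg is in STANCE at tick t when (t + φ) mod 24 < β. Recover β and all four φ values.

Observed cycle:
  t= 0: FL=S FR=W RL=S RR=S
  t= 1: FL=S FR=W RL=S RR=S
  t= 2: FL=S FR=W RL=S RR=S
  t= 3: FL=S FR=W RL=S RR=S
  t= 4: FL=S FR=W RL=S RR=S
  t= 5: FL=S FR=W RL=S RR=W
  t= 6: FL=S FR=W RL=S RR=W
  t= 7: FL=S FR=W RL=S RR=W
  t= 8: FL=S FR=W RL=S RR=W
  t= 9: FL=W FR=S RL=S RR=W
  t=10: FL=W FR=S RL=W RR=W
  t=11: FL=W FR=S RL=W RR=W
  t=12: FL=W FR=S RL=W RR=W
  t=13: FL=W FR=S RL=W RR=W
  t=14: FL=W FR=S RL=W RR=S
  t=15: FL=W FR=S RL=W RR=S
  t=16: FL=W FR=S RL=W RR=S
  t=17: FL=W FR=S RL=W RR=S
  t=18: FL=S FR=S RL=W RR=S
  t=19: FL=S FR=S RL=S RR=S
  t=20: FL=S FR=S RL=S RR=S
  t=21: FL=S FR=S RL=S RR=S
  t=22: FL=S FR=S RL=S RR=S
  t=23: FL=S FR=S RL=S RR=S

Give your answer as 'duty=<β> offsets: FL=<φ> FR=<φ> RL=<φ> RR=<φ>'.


duty=15 offsets: FL=6 FR=15 RL=5 RR=10

duty β = stance ticks per leg = 15
FL: stance ticks = 15; W→S at t=18 → φ=6
FR: stance ticks = 15; W→S at t=9 → φ=15
RL: stance ticks = 15; W→S at t=19 → φ=5
RR: stance ticks = 15; W→S at t=14 → φ=10


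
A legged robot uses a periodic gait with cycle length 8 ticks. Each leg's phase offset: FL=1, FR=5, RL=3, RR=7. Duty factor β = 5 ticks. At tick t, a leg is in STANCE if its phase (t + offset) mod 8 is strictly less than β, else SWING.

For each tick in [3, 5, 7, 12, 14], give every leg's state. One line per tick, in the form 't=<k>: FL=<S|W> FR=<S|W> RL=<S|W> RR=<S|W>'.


t=3: phase=(4,0,6,2) vs β=5 → FL=S FR=S RL=W RR=S
t=5: phase=(6,2,0,4) vs β=5 → FL=W FR=S RL=S RR=S
t=7: phase=(0,4,2,6) vs β=5 → FL=S FR=S RL=S RR=W
t=12: phase=(5,1,7,3) vs β=5 → FL=W FR=S RL=W RR=S
t=14: phase=(7,3,1,5) vs β=5 → FL=W FR=S RL=S RR=W

t=3: FL=S FR=S RL=W RR=S
t=5: FL=W FR=S RL=S RR=S
t=7: FL=S FR=S RL=S RR=W
t=12: FL=W FR=S RL=W RR=S
t=14: FL=W FR=S RL=S RR=W


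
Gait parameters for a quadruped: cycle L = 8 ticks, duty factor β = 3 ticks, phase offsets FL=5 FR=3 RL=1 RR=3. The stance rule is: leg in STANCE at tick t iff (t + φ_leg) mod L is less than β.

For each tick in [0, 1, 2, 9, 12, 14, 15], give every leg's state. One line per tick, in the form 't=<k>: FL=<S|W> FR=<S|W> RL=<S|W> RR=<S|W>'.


t=0: phase=(5,3,1,3) vs β=3 → FL=W FR=W RL=S RR=W
t=1: phase=(6,4,2,4) vs β=3 → FL=W FR=W RL=S RR=W
t=2: phase=(7,5,3,5) vs β=3 → FL=W FR=W RL=W RR=W
t=9: phase=(6,4,2,4) vs β=3 → FL=W FR=W RL=S RR=W
t=12: phase=(1,7,5,7) vs β=3 → FL=S FR=W RL=W RR=W
t=14: phase=(3,1,7,1) vs β=3 → FL=W FR=S RL=W RR=S
t=15: phase=(4,2,0,2) vs β=3 → FL=W FR=S RL=S RR=S

t=0: FL=W FR=W RL=S RR=W
t=1: FL=W FR=W RL=S RR=W
t=2: FL=W FR=W RL=W RR=W
t=9: FL=W FR=W RL=S RR=W
t=12: FL=S FR=W RL=W RR=W
t=14: FL=W FR=S RL=W RR=S
t=15: FL=W FR=S RL=S RR=S


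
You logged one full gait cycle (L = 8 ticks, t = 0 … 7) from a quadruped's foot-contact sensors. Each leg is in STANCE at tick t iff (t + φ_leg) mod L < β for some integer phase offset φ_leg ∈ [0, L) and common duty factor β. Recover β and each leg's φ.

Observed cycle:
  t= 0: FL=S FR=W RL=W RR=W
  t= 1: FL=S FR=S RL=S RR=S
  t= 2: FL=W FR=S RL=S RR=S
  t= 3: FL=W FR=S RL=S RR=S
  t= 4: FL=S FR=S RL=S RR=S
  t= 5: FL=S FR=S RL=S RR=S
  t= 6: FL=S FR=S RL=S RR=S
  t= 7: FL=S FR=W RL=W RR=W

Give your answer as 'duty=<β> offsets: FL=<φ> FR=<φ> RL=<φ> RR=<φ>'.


duty=6 offsets: FL=4 FR=7 RL=7 RR=7

duty β = stance ticks per leg = 6
FL: stance ticks = 6; W→S at t=4 → φ=4
FR: stance ticks = 6; W→S at t=1 → φ=7
RL: stance ticks = 6; W→S at t=1 → φ=7
RR: stance ticks = 6; W→S at t=1 → φ=7


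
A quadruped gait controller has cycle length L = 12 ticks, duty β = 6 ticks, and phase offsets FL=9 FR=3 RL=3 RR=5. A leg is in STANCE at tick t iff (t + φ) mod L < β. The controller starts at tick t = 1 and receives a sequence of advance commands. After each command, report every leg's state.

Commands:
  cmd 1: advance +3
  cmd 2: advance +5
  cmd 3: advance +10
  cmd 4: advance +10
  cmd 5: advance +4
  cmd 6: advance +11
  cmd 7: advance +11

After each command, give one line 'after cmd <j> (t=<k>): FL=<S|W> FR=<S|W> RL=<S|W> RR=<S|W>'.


start t=1: FL=W FR=S RL=S RR=W
cmd 1: advance +3 → t=4, phase=(1,7,7,9) → FL=S FR=W RL=W RR=W
cmd 2: advance +5 → t=9, phase=(6,0,0,2) → FL=W FR=S RL=S RR=S
cmd 3: advance +10 → t=19, phase=(4,10,10,0) → FL=S FR=W RL=W RR=S
cmd 4: advance +10 → t=29, phase=(2,8,8,10) → FL=S FR=W RL=W RR=W
cmd 5: advance +4 → t=33, phase=(6,0,0,2) → FL=W FR=S RL=S RR=S
cmd 6: advance +11 → t=44, phase=(5,11,11,1) → FL=S FR=W RL=W RR=S
cmd 7: advance +11 → t=55, phase=(4,10,10,0) → FL=S FR=W RL=W RR=S

after cmd 1 (t=4): FL=S FR=W RL=W RR=W
after cmd 2 (t=9): FL=W FR=S RL=S RR=S
after cmd 3 (t=19): FL=S FR=W RL=W RR=S
after cmd 4 (t=29): FL=S FR=W RL=W RR=W
after cmd 5 (t=33): FL=W FR=S RL=S RR=S
after cmd 6 (t=44): FL=S FR=W RL=W RR=S
after cmd 7 (t=55): FL=S FR=W RL=W RR=S


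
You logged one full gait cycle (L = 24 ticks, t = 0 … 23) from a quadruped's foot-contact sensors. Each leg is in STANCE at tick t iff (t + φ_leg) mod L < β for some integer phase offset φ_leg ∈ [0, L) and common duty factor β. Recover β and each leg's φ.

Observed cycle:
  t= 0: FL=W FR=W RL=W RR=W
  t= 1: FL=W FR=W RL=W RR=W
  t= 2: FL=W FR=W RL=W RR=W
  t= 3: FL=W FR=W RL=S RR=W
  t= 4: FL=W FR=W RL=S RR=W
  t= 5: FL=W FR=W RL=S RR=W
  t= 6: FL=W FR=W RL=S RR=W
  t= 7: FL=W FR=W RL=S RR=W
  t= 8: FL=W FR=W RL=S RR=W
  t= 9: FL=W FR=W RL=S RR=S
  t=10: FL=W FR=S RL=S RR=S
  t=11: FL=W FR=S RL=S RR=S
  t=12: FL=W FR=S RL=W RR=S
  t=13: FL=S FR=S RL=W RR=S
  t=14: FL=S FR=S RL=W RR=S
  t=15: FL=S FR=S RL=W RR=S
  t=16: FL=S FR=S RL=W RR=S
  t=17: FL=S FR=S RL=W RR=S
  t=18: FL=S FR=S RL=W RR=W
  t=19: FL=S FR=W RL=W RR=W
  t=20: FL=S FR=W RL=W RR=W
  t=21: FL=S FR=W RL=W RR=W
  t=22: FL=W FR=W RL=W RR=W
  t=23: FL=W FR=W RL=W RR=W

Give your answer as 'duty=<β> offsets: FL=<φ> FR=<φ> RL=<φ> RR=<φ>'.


duty=9 offsets: FL=11 FR=14 RL=21 RR=15

duty β = stance ticks per leg = 9
FL: stance ticks = 9; W→S at t=13 → φ=11
FR: stance ticks = 9; W→S at t=10 → φ=14
RL: stance ticks = 9; W→S at t=3 → φ=21
RR: stance ticks = 9; W→S at t=9 → φ=15


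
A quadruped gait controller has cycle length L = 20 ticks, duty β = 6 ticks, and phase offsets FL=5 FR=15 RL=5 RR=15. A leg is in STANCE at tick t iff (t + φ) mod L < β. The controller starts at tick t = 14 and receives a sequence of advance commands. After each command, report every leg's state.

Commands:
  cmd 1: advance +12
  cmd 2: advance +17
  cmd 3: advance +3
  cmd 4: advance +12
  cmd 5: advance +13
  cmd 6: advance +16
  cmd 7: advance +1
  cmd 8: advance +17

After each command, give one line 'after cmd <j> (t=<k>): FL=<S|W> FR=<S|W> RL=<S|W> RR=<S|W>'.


after cmd 1 (t=26): FL=W FR=S RL=W RR=S
after cmd 2 (t=43): FL=W FR=W RL=W RR=W
after cmd 3 (t=46): FL=W FR=S RL=W RR=S
after cmd 4 (t=58): FL=S FR=W RL=S RR=W
after cmd 5 (t=71): FL=W FR=W RL=W RR=W
after cmd 6 (t=87): FL=W FR=S RL=W RR=S
after cmd 7 (t=88): FL=W FR=S RL=W RR=S
after cmd 8 (t=105): FL=W FR=S RL=W RR=S

start t=14: FL=W FR=W RL=W RR=W
cmd 1: advance +12 → t=26, phase=(11,1,11,1) → FL=W FR=S RL=W RR=S
cmd 2: advance +17 → t=43, phase=(8,18,8,18) → FL=W FR=W RL=W RR=W
cmd 3: advance +3 → t=46, phase=(11,1,11,1) → FL=W FR=S RL=W RR=S
cmd 4: advance +12 → t=58, phase=(3,13,3,13) → FL=S FR=W RL=S RR=W
cmd 5: advance +13 → t=71, phase=(16,6,16,6) → FL=W FR=W RL=W RR=W
cmd 6: advance +16 → t=87, phase=(12,2,12,2) → FL=W FR=S RL=W RR=S
cmd 7: advance +1 → t=88, phase=(13,3,13,3) → FL=W FR=S RL=W RR=S
cmd 8: advance +17 → t=105, phase=(10,0,10,0) → FL=W FR=S RL=W RR=S


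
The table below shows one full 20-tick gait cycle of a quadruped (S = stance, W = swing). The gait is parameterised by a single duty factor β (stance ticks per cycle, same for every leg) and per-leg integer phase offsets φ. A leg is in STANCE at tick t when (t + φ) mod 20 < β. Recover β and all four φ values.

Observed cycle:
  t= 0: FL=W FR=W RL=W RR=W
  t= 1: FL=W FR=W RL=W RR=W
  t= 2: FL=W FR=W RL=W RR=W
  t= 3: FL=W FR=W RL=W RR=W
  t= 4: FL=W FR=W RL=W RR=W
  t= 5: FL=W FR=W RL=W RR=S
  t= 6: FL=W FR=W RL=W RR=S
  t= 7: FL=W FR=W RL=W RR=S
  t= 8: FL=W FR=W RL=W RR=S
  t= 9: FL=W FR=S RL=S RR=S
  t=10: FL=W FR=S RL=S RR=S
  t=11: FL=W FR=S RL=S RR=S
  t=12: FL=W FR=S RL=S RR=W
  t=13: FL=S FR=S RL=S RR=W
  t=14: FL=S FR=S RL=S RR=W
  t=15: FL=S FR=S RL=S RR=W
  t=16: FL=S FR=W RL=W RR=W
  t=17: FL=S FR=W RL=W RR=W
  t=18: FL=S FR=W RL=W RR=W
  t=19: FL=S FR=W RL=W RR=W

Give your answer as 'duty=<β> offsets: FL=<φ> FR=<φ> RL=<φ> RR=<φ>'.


duty=7 offsets: FL=7 FR=11 RL=11 RR=15

duty β = stance ticks per leg = 7
FL: stance ticks = 7; W→S at t=13 → φ=7
FR: stance ticks = 7; W→S at t=9 → φ=11
RL: stance ticks = 7; W→S at t=9 → φ=11
RR: stance ticks = 7; W→S at t=5 → φ=15


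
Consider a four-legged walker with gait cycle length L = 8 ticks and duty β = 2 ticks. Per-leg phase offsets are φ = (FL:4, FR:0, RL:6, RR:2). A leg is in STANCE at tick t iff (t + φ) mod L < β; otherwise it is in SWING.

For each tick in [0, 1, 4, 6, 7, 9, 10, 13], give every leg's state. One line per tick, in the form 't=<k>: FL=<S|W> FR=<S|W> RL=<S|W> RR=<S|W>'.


t=0: FL=W FR=S RL=W RR=W
t=1: FL=W FR=S RL=W RR=W
t=4: FL=S FR=W RL=W RR=W
t=6: FL=W FR=W RL=W RR=S
t=7: FL=W FR=W RL=W RR=S
t=9: FL=W FR=S RL=W RR=W
t=10: FL=W FR=W RL=S RR=W
t=13: FL=S FR=W RL=W RR=W

t=0: phase=(4,0,6,2) vs β=2 → FL=W FR=S RL=W RR=W
t=1: phase=(5,1,7,3) vs β=2 → FL=W FR=S RL=W RR=W
t=4: phase=(0,4,2,6) vs β=2 → FL=S FR=W RL=W RR=W
t=6: phase=(2,6,4,0) vs β=2 → FL=W FR=W RL=W RR=S
t=7: phase=(3,7,5,1) vs β=2 → FL=W FR=W RL=W RR=S
t=9: phase=(5,1,7,3) vs β=2 → FL=W FR=S RL=W RR=W
t=10: phase=(6,2,0,4) vs β=2 → FL=W FR=W RL=S RR=W
t=13: phase=(1,5,3,7) vs β=2 → FL=S FR=W RL=W RR=W


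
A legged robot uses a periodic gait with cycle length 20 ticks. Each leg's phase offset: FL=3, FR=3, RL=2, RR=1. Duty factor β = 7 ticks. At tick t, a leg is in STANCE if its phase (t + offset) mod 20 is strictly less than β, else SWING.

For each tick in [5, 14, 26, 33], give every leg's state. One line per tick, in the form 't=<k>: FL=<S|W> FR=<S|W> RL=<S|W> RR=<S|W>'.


t=5: phase=(8,8,7,6) vs β=7 → FL=W FR=W RL=W RR=S
t=14: phase=(17,17,16,15) vs β=7 → FL=W FR=W RL=W RR=W
t=26: phase=(9,9,8,7) vs β=7 → FL=W FR=W RL=W RR=W
t=33: phase=(16,16,15,14) vs β=7 → FL=W FR=W RL=W RR=W

t=5: FL=W FR=W RL=W RR=S
t=14: FL=W FR=W RL=W RR=W
t=26: FL=W FR=W RL=W RR=W
t=33: FL=W FR=W RL=W RR=W


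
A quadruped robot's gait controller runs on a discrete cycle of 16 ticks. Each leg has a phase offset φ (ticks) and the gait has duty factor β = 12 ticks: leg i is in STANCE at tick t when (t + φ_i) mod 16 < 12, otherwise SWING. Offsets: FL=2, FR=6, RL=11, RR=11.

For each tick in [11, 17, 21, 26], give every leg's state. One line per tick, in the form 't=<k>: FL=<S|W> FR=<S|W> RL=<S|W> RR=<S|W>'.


t=11: FL=W FR=S RL=S RR=S
t=17: FL=S FR=S RL=W RR=W
t=21: FL=S FR=S RL=S RR=S
t=26: FL=W FR=S RL=S RR=S

t=11: phase=(13,1,6,6) vs β=12 → FL=W FR=S RL=S RR=S
t=17: phase=(3,7,12,12) vs β=12 → FL=S FR=S RL=W RR=W
t=21: phase=(7,11,0,0) vs β=12 → FL=S FR=S RL=S RR=S
t=26: phase=(12,0,5,5) vs β=12 → FL=W FR=S RL=S RR=S


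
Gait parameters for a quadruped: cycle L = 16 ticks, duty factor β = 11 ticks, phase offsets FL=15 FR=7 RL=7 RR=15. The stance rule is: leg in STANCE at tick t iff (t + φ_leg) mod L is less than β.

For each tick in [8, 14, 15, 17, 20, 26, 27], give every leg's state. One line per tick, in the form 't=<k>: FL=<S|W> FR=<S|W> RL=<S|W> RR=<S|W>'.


t=8: FL=S FR=W RL=W RR=S
t=14: FL=W FR=S RL=S RR=W
t=15: FL=W FR=S RL=S RR=W
t=17: FL=S FR=S RL=S RR=S
t=20: FL=S FR=W RL=W RR=S
t=26: FL=S FR=S RL=S RR=S
t=27: FL=S FR=S RL=S RR=S

t=8: phase=(7,15,15,7) vs β=11 → FL=S FR=W RL=W RR=S
t=14: phase=(13,5,5,13) vs β=11 → FL=W FR=S RL=S RR=W
t=15: phase=(14,6,6,14) vs β=11 → FL=W FR=S RL=S RR=W
t=17: phase=(0,8,8,0) vs β=11 → FL=S FR=S RL=S RR=S
t=20: phase=(3,11,11,3) vs β=11 → FL=S FR=W RL=W RR=S
t=26: phase=(9,1,1,9) vs β=11 → FL=S FR=S RL=S RR=S
t=27: phase=(10,2,2,10) vs β=11 → FL=S FR=S RL=S RR=S


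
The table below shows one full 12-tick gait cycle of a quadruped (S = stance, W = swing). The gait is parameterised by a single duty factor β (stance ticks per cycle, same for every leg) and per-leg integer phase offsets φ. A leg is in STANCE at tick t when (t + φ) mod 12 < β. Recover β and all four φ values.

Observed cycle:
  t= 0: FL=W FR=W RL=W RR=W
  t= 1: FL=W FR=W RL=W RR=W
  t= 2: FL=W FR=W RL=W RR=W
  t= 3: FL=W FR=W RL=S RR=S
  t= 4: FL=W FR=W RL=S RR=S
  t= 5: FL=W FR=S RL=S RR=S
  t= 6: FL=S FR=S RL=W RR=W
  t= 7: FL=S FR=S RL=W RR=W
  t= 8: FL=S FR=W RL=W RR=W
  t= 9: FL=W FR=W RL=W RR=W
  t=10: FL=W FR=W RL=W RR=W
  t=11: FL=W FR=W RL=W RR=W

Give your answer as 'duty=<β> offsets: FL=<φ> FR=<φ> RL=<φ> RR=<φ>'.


duty β = stance ticks per leg = 3
FL: stance ticks = 3; W→S at t=6 → φ=6
FR: stance ticks = 3; W→S at t=5 → φ=7
RL: stance ticks = 3; W→S at t=3 → φ=9
RR: stance ticks = 3; W→S at t=3 → φ=9

duty=3 offsets: FL=6 FR=7 RL=9 RR=9


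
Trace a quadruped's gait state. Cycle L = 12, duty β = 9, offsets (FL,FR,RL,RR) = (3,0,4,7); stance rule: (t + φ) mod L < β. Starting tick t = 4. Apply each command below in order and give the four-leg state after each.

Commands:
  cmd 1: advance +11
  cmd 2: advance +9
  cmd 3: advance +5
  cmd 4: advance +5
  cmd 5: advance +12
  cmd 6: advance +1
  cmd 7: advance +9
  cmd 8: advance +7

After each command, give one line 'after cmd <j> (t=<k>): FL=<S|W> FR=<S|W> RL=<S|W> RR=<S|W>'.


start t=4: FL=S FR=S RL=S RR=W
cmd 1: advance +11 → t=15, phase=(6,3,7,10) → FL=S FR=S RL=S RR=W
cmd 2: advance +9 → t=24, phase=(3,0,4,7) → FL=S FR=S RL=S RR=S
cmd 3: advance +5 → t=29, phase=(8,5,9,0) → FL=S FR=S RL=W RR=S
cmd 4: advance +5 → t=34, phase=(1,10,2,5) → FL=S FR=W RL=S RR=S
cmd 5: advance +12 → t=46, phase=(1,10,2,5) → FL=S FR=W RL=S RR=S
cmd 6: advance +1 → t=47, phase=(2,11,3,6) → FL=S FR=W RL=S RR=S
cmd 7: advance +9 → t=56, phase=(11,8,0,3) → FL=W FR=S RL=S RR=S
cmd 8: advance +7 → t=63, phase=(6,3,7,10) → FL=S FR=S RL=S RR=W

after cmd 1 (t=15): FL=S FR=S RL=S RR=W
after cmd 2 (t=24): FL=S FR=S RL=S RR=S
after cmd 3 (t=29): FL=S FR=S RL=W RR=S
after cmd 4 (t=34): FL=S FR=W RL=S RR=S
after cmd 5 (t=46): FL=S FR=W RL=S RR=S
after cmd 6 (t=47): FL=S FR=W RL=S RR=S
after cmd 7 (t=56): FL=W FR=S RL=S RR=S
after cmd 8 (t=63): FL=S FR=S RL=S RR=W


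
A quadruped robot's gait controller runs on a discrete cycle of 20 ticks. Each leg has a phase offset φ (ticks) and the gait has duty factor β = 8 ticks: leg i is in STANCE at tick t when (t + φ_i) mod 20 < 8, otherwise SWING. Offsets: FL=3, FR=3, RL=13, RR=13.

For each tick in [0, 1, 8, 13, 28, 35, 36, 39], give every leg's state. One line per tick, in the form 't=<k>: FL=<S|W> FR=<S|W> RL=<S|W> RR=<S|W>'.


t=0: FL=S FR=S RL=W RR=W
t=1: FL=S FR=S RL=W RR=W
t=8: FL=W FR=W RL=S RR=S
t=13: FL=W FR=W RL=S RR=S
t=28: FL=W FR=W RL=S RR=S
t=35: FL=W FR=W RL=W RR=W
t=36: FL=W FR=W RL=W RR=W
t=39: FL=S FR=S RL=W RR=W

t=0: phase=(3,3,13,13) vs β=8 → FL=S FR=S RL=W RR=W
t=1: phase=(4,4,14,14) vs β=8 → FL=S FR=S RL=W RR=W
t=8: phase=(11,11,1,1) vs β=8 → FL=W FR=W RL=S RR=S
t=13: phase=(16,16,6,6) vs β=8 → FL=W FR=W RL=S RR=S
t=28: phase=(11,11,1,1) vs β=8 → FL=W FR=W RL=S RR=S
t=35: phase=(18,18,8,8) vs β=8 → FL=W FR=W RL=W RR=W
t=36: phase=(19,19,9,9) vs β=8 → FL=W FR=W RL=W RR=W
t=39: phase=(2,2,12,12) vs β=8 → FL=S FR=S RL=W RR=W


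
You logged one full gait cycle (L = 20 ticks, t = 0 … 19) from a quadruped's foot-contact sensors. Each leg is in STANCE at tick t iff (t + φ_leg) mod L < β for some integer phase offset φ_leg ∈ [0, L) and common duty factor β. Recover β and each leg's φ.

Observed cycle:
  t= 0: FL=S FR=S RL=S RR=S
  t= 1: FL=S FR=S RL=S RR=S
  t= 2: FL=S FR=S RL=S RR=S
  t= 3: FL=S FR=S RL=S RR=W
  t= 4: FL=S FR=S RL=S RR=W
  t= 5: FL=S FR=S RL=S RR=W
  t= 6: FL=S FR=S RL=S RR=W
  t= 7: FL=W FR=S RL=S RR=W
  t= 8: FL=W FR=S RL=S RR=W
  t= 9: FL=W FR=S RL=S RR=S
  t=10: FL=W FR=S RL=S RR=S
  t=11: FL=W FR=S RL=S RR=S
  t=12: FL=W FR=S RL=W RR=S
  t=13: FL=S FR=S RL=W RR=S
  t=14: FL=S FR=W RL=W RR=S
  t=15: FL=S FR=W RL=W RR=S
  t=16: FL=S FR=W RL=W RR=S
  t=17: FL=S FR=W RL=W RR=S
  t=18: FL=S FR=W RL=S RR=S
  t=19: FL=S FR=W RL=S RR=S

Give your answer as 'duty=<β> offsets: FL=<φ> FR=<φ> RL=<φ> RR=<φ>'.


duty β = stance ticks per leg = 14
FL: stance ticks = 14; W→S at t=13 → φ=7
FR: stance ticks = 14; W→S at t=0 → φ=0
RL: stance ticks = 14; W→S at t=18 → φ=2
RR: stance ticks = 14; W→S at t=9 → φ=11

duty=14 offsets: FL=7 FR=0 RL=2 RR=11


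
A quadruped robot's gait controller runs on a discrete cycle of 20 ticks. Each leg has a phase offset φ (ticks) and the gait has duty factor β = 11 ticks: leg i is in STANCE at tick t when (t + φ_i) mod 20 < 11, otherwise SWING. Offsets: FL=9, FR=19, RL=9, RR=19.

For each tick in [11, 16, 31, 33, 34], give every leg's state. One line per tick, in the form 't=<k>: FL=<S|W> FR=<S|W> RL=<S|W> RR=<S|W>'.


t=11: phase=(0,10,0,10) vs β=11 → FL=S FR=S RL=S RR=S
t=16: phase=(5,15,5,15) vs β=11 → FL=S FR=W RL=S RR=W
t=31: phase=(0,10,0,10) vs β=11 → FL=S FR=S RL=S RR=S
t=33: phase=(2,12,2,12) vs β=11 → FL=S FR=W RL=S RR=W
t=34: phase=(3,13,3,13) vs β=11 → FL=S FR=W RL=S RR=W

t=11: FL=S FR=S RL=S RR=S
t=16: FL=S FR=W RL=S RR=W
t=31: FL=S FR=S RL=S RR=S
t=33: FL=S FR=W RL=S RR=W
t=34: FL=S FR=W RL=S RR=W


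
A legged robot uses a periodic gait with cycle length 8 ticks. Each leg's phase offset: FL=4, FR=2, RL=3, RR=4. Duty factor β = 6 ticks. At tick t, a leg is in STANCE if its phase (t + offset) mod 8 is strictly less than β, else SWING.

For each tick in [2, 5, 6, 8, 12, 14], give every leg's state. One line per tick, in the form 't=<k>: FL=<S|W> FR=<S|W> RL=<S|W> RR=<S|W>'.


t=2: FL=W FR=S RL=S RR=W
t=5: FL=S FR=W RL=S RR=S
t=6: FL=S FR=S RL=S RR=S
t=8: FL=S FR=S RL=S RR=S
t=12: FL=S FR=W RL=W RR=S
t=14: FL=S FR=S RL=S RR=S

t=2: phase=(6,4,5,6) vs β=6 → FL=W FR=S RL=S RR=W
t=5: phase=(1,7,0,1) vs β=6 → FL=S FR=W RL=S RR=S
t=6: phase=(2,0,1,2) vs β=6 → FL=S FR=S RL=S RR=S
t=8: phase=(4,2,3,4) vs β=6 → FL=S FR=S RL=S RR=S
t=12: phase=(0,6,7,0) vs β=6 → FL=S FR=W RL=W RR=S
t=14: phase=(2,0,1,2) vs β=6 → FL=S FR=S RL=S RR=S


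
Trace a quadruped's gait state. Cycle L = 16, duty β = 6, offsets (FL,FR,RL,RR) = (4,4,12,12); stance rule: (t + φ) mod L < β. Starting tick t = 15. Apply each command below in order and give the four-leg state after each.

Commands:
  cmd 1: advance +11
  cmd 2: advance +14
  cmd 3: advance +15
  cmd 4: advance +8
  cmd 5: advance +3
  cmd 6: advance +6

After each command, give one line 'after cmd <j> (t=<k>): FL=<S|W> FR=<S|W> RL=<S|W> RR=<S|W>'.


start t=15: FL=S FR=S RL=W RR=W
cmd 1: advance +11 → t=26, phase=(14,14,6,6) → FL=W FR=W RL=W RR=W
cmd 2: advance +14 → t=40, phase=(12,12,4,4) → FL=W FR=W RL=S RR=S
cmd 3: advance +15 → t=55, phase=(11,11,3,3) → FL=W FR=W RL=S RR=S
cmd 4: advance +8 → t=63, phase=(3,3,11,11) → FL=S FR=S RL=W RR=W
cmd 5: advance +3 → t=66, phase=(6,6,14,14) → FL=W FR=W RL=W RR=W
cmd 6: advance +6 → t=72, phase=(12,12,4,4) → FL=W FR=W RL=S RR=S

after cmd 1 (t=26): FL=W FR=W RL=W RR=W
after cmd 2 (t=40): FL=W FR=W RL=S RR=S
after cmd 3 (t=55): FL=W FR=W RL=S RR=S
after cmd 4 (t=63): FL=S FR=S RL=W RR=W
after cmd 5 (t=66): FL=W FR=W RL=W RR=W
after cmd 6 (t=72): FL=W FR=W RL=S RR=S


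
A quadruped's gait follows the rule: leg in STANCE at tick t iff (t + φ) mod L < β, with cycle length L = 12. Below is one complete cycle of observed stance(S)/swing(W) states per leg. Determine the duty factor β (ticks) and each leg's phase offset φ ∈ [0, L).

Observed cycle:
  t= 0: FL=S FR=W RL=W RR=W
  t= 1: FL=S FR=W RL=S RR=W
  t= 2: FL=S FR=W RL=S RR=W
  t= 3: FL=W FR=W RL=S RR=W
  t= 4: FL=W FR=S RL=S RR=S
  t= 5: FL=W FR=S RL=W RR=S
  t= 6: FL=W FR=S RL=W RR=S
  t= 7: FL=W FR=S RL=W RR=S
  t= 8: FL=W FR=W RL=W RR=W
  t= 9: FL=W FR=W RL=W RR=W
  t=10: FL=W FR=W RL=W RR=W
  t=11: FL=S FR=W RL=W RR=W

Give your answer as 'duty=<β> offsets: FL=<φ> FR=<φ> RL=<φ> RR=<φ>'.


duty=4 offsets: FL=1 FR=8 RL=11 RR=8

duty β = stance ticks per leg = 4
FL: stance ticks = 4; W→S at t=11 → φ=1
FR: stance ticks = 4; W→S at t=4 → φ=8
RL: stance ticks = 4; W→S at t=1 → φ=11
RR: stance ticks = 4; W→S at t=4 → φ=8


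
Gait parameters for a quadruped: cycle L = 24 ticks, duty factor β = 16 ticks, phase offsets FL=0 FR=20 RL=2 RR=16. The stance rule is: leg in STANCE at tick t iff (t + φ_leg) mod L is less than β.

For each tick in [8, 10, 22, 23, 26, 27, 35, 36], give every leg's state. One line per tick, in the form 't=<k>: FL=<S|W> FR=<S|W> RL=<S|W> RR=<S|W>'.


t=8: FL=S FR=S RL=S RR=S
t=10: FL=S FR=S RL=S RR=S
t=22: FL=W FR=W RL=S RR=S
t=23: FL=W FR=W RL=S RR=S
t=26: FL=S FR=W RL=S RR=W
t=27: FL=S FR=W RL=S RR=W
t=35: FL=S FR=S RL=S RR=S
t=36: FL=S FR=S RL=S RR=S

t=8: phase=(8,4,10,0) vs β=16 → FL=S FR=S RL=S RR=S
t=10: phase=(10,6,12,2) vs β=16 → FL=S FR=S RL=S RR=S
t=22: phase=(22,18,0,14) vs β=16 → FL=W FR=W RL=S RR=S
t=23: phase=(23,19,1,15) vs β=16 → FL=W FR=W RL=S RR=S
t=26: phase=(2,22,4,18) vs β=16 → FL=S FR=W RL=S RR=W
t=27: phase=(3,23,5,19) vs β=16 → FL=S FR=W RL=S RR=W
t=35: phase=(11,7,13,3) vs β=16 → FL=S FR=S RL=S RR=S
t=36: phase=(12,8,14,4) vs β=16 → FL=S FR=S RL=S RR=S


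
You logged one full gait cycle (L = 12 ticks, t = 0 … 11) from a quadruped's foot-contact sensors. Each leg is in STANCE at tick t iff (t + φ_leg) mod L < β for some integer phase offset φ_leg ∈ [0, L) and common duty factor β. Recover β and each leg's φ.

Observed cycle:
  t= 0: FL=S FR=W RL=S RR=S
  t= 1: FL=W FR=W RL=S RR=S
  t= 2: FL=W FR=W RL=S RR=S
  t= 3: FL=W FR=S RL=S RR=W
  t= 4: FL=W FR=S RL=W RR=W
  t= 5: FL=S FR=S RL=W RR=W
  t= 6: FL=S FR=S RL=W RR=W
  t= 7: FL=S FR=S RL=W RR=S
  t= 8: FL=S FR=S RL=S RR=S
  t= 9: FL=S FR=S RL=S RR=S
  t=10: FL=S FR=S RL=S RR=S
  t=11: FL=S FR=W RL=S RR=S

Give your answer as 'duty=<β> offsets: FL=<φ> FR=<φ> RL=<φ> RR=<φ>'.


duty β = stance ticks per leg = 8
FL: stance ticks = 8; W→S at t=5 → φ=7
FR: stance ticks = 8; W→S at t=3 → φ=9
RL: stance ticks = 8; W→S at t=8 → φ=4
RR: stance ticks = 8; W→S at t=7 → φ=5

duty=8 offsets: FL=7 FR=9 RL=4 RR=5


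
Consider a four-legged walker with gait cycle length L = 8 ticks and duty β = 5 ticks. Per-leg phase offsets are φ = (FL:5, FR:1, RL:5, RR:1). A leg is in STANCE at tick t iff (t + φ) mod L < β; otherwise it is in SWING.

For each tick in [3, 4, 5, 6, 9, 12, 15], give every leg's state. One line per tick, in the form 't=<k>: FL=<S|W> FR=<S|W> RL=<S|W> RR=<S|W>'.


t=3: phase=(0,4,0,4) vs β=5 → FL=S FR=S RL=S RR=S
t=4: phase=(1,5,1,5) vs β=5 → FL=S FR=W RL=S RR=W
t=5: phase=(2,6,2,6) vs β=5 → FL=S FR=W RL=S RR=W
t=6: phase=(3,7,3,7) vs β=5 → FL=S FR=W RL=S RR=W
t=9: phase=(6,2,6,2) vs β=5 → FL=W FR=S RL=W RR=S
t=12: phase=(1,5,1,5) vs β=5 → FL=S FR=W RL=S RR=W
t=15: phase=(4,0,4,0) vs β=5 → FL=S FR=S RL=S RR=S

t=3: FL=S FR=S RL=S RR=S
t=4: FL=S FR=W RL=S RR=W
t=5: FL=S FR=W RL=S RR=W
t=6: FL=S FR=W RL=S RR=W
t=9: FL=W FR=S RL=W RR=S
t=12: FL=S FR=W RL=S RR=W
t=15: FL=S FR=S RL=S RR=S


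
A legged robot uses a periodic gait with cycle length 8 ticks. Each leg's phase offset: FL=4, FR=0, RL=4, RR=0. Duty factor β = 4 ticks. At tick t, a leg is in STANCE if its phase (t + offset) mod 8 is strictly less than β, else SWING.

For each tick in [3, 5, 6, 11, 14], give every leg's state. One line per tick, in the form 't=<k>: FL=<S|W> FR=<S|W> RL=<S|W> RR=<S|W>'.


t=3: FL=W FR=S RL=W RR=S
t=5: FL=S FR=W RL=S RR=W
t=6: FL=S FR=W RL=S RR=W
t=11: FL=W FR=S RL=W RR=S
t=14: FL=S FR=W RL=S RR=W

t=3: phase=(7,3,7,3) vs β=4 → FL=W FR=S RL=W RR=S
t=5: phase=(1,5,1,5) vs β=4 → FL=S FR=W RL=S RR=W
t=6: phase=(2,6,2,6) vs β=4 → FL=S FR=W RL=S RR=W
t=11: phase=(7,3,7,3) vs β=4 → FL=W FR=S RL=W RR=S
t=14: phase=(2,6,2,6) vs β=4 → FL=S FR=W RL=S RR=W


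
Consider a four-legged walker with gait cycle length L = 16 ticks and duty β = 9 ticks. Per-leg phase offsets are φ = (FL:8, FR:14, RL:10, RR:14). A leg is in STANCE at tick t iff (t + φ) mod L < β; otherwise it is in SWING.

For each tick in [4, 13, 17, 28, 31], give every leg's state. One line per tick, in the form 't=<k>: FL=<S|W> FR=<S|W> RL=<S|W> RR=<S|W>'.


t=4: phase=(12,2,14,2) vs β=9 → FL=W FR=S RL=W RR=S
t=13: phase=(5,11,7,11) vs β=9 → FL=S FR=W RL=S RR=W
t=17: phase=(9,15,11,15) vs β=9 → FL=W FR=W RL=W RR=W
t=28: phase=(4,10,6,10) vs β=9 → FL=S FR=W RL=S RR=W
t=31: phase=(7,13,9,13) vs β=9 → FL=S FR=W RL=W RR=W

t=4: FL=W FR=S RL=W RR=S
t=13: FL=S FR=W RL=S RR=W
t=17: FL=W FR=W RL=W RR=W
t=28: FL=S FR=W RL=S RR=W
t=31: FL=S FR=W RL=W RR=W


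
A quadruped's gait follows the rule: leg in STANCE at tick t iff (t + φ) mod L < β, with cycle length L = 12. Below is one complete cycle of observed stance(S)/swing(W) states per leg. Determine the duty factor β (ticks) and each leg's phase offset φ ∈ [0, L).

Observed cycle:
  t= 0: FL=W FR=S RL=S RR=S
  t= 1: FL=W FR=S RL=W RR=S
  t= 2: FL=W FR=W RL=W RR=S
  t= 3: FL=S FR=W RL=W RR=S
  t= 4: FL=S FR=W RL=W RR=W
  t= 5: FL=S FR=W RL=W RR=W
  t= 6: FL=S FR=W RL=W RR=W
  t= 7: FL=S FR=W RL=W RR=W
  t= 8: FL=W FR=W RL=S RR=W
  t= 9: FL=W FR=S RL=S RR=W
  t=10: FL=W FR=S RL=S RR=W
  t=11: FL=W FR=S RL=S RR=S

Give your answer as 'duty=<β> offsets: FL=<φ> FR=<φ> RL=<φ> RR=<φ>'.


duty=5 offsets: FL=9 FR=3 RL=4 RR=1

duty β = stance ticks per leg = 5
FL: stance ticks = 5; W→S at t=3 → φ=9
FR: stance ticks = 5; W→S at t=9 → φ=3
RL: stance ticks = 5; W→S at t=8 → φ=4
RR: stance ticks = 5; W→S at t=11 → φ=1


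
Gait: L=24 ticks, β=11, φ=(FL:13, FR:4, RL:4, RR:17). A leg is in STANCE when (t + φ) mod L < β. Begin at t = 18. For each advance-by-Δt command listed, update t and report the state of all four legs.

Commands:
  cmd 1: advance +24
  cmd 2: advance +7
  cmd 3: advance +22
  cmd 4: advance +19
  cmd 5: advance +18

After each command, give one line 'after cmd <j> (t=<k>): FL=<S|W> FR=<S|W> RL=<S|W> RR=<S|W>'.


start t=18: FL=S FR=W RL=W RR=W
cmd 1: advance +24 → t=42, phase=(7,22,22,11) → FL=S FR=W RL=W RR=W
cmd 2: advance +7 → t=49, phase=(14,5,5,18) → FL=W FR=S RL=S RR=W
cmd 3: advance +22 → t=71, phase=(12,3,3,16) → FL=W FR=S RL=S RR=W
cmd 4: advance +19 → t=90, phase=(7,22,22,11) → FL=S FR=W RL=W RR=W
cmd 5: advance +18 → t=108, phase=(1,16,16,5) → FL=S FR=W RL=W RR=S

after cmd 1 (t=42): FL=S FR=W RL=W RR=W
after cmd 2 (t=49): FL=W FR=S RL=S RR=W
after cmd 3 (t=71): FL=W FR=S RL=S RR=W
after cmd 4 (t=90): FL=S FR=W RL=W RR=W
after cmd 5 (t=108): FL=S FR=W RL=W RR=S


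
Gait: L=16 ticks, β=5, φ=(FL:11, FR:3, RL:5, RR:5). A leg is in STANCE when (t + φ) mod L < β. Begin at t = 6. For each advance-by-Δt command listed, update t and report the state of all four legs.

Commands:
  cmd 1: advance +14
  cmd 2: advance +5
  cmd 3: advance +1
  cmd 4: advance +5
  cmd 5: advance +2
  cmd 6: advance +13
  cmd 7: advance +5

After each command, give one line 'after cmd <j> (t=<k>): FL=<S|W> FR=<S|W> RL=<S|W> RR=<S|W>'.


start t=6: FL=S FR=W RL=W RR=W
cmd 1: advance +14 → t=20, phase=(15,7,9,9) → FL=W FR=W RL=W RR=W
cmd 2: advance +5 → t=25, phase=(4,12,14,14) → FL=S FR=W RL=W RR=W
cmd 3: advance +1 → t=26, phase=(5,13,15,15) → FL=W FR=W RL=W RR=W
cmd 4: advance +5 → t=31, phase=(10,2,4,4) → FL=W FR=S RL=S RR=S
cmd 5: advance +2 → t=33, phase=(12,4,6,6) → FL=W FR=S RL=W RR=W
cmd 6: advance +13 → t=46, phase=(9,1,3,3) → FL=W FR=S RL=S RR=S
cmd 7: advance +5 → t=51, phase=(14,6,8,8) → FL=W FR=W RL=W RR=W

after cmd 1 (t=20): FL=W FR=W RL=W RR=W
after cmd 2 (t=25): FL=S FR=W RL=W RR=W
after cmd 3 (t=26): FL=W FR=W RL=W RR=W
after cmd 4 (t=31): FL=W FR=S RL=S RR=S
after cmd 5 (t=33): FL=W FR=S RL=W RR=W
after cmd 6 (t=46): FL=W FR=S RL=S RR=S
after cmd 7 (t=51): FL=W FR=W RL=W RR=W
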